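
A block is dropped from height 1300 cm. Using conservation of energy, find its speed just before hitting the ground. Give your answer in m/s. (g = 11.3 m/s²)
Convert to SI: h = 13.0 m
mgh = ½mv² ⇒ v = √(2gh) = √(2·11.3·13.0) = 17.14 m/s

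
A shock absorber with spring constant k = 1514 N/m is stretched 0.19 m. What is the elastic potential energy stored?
PE = ½kx² = ½(1514)(0.19)² = 27.33 J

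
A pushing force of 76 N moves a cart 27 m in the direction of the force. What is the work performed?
W = F·d = (76)(27) = 2052 J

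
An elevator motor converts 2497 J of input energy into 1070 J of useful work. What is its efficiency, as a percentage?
η = W_out/W_in = 1070/2497 = 42.85%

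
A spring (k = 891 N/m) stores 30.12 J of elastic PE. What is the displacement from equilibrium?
x = √(2·PE/k) = √(2·30.12/891) = 0.26 m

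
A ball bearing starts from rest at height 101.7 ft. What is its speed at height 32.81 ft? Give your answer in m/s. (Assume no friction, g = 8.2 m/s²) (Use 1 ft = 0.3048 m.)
Convert to SI: h₁−h₂ = 20.9977 m
mgh₁ = mgh₂ + ½mv² ⇒ v = √(2g(h₁−h₂)) = √(2·8.2·20.9977) = 18.56 m/s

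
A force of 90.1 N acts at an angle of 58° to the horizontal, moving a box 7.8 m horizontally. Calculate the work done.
W = F·d·cosθ = (90.1)(7.8)cos(58°) = 372.4 J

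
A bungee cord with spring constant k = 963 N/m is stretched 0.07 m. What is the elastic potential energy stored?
PE = ½kx² = ½(963)(0.07)² = 2.359 J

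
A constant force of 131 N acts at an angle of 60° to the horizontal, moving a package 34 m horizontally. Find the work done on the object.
W = F·d·cosθ = (131)(34)cos(60°) = 2227 J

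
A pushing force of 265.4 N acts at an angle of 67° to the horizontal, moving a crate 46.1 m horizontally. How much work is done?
W = F·d·cosθ = (265.4)(46.1)cos(67°) = 4781 J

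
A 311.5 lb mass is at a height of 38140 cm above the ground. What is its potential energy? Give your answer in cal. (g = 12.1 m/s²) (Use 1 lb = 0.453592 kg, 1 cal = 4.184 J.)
Convert to SI: m = 141.294 kg, h = 381.4 m
PE = mgh = (141.294)(12.1)(381.4) = 652063 J = 155800 cal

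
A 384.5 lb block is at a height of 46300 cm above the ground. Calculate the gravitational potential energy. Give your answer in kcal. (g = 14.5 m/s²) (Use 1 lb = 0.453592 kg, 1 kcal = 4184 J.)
Convert to SI: m = 174.406 kg, h = 463.0 m
PE = mgh = (174.406)(14.5)(463.0) = 1170880 J = 279.8 kcal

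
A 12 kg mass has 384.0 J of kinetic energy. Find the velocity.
v = √(2·KE/m) = √(2·384.0/12) = 8.0 m/s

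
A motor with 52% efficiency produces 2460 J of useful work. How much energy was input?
W_in = W_out/η = 2460/0.52 = 4731 J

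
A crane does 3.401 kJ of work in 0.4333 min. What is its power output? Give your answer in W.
Convert to SI: W = 3401.0 J, t = 25.998 s
P = W/t = 3401.0/25.998 = 130.8 W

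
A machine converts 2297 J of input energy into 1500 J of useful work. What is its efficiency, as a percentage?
η = W_out/W_in = 1500/2297 = 65.3%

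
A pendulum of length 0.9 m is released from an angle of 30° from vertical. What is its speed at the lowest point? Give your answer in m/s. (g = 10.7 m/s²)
h = L(1 − cosθ) = 0.9(1 − cos30°) = 0.120577 m
v = √(2gh) = √(2·10.7·0.120577) = 1.606 m/s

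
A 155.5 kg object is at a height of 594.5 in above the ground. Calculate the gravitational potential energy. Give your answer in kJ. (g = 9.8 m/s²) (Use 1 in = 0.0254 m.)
Convert to SI: m = 155.5 kg, h = 15.1003 m
PE = mgh = (155.5)(9.8)(15.1003) = 23011.3 J = 23.01 kJ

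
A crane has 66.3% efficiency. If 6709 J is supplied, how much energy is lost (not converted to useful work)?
W_lost = W_in(1 − η) = 6709·(1 − 0.663) = 2261 J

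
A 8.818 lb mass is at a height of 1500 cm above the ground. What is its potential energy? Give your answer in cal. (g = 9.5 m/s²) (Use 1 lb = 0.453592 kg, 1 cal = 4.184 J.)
Convert to SI: m = 3.99977 kg, h = 15.0 m
PE = mgh = (3.99977)(9.5)(15.0) = 569.968 J = 136.2 cal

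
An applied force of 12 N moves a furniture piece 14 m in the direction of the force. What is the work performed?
W = F·d = (12)(14) = 168.0 J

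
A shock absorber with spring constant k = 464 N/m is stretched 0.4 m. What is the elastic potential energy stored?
PE = ½kx² = ½(464)(0.4)² = 37.12 J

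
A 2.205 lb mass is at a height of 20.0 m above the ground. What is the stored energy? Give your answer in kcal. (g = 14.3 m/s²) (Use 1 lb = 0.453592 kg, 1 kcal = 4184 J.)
Convert to SI: m = 1.00017 kg, h = 20.0 m
PE = mgh = (1.00017)(14.3)(20.0) = 286.049 J = 0.06837 kcal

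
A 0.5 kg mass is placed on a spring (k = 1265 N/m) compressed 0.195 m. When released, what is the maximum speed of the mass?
½kx² = ½mv² ⇒ v = x√(k/m) = (0.195)√(1265/0.5) = 9.808 m/s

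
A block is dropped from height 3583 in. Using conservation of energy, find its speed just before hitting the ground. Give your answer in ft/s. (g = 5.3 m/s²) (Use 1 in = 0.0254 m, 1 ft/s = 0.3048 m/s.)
Convert to SI: h = 91.0082 m
mgh = ½mv² ⇒ v = √(2gh) = √(2·5.3·91.0082) = 31.0594 m/s = 101.9 ft/s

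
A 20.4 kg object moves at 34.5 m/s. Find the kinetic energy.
KE = ½mv² = ½(20.4)(34.5)² = 12140 J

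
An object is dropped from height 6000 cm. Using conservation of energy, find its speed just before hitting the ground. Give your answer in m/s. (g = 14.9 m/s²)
Convert to SI: h = 60.0 m
mgh = ½mv² ⇒ v = √(2gh) = √(2·14.9·60.0) = 42.28 m/s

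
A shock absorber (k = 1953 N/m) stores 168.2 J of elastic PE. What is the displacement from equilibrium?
x = √(2·PE/k) = √(2·168.2/1953) = 0.415 m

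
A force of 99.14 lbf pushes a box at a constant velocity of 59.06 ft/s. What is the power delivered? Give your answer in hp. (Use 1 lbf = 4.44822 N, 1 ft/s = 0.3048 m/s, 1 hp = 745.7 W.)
Convert to SI: F = 440.997 N, v = 18.0015 m/s
P = Fv = (440.997)(18.0015) = 7938.59 W = 10.65 hp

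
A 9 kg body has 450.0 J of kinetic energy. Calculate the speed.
v = √(2·KE/m) = √(2·450.0/9) = 10.0 m/s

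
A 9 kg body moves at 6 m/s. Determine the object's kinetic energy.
KE = ½mv² = ½(9)(6)² = 162.0 J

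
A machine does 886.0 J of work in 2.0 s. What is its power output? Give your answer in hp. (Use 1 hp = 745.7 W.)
P = W/t = 886.0/2.0 = 443.0 W = 0.5941 hp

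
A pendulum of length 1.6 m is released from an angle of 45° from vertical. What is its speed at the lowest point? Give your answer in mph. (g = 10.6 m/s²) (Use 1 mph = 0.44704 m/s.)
h = L(1 − cosθ) = 1.6(1 − cos45°) = 0.468629 m
v = √(2gh) = √(2·10.6·0.468629) = 3.15197 m/s = 7.051 mph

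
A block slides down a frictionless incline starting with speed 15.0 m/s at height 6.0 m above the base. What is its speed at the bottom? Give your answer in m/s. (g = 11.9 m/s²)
½mv₀² + mgh = ½mv² ⇒ v = √(v₀² + 2gh) = √(15.0² + 2·11.9·6.0) = 19.18 m/s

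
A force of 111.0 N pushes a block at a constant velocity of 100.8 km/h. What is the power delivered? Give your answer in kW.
Convert to SI: F = 111.0 N, v = 28.0 m/s
P = Fv = (111.0)(28.0) = 3108.0 W = 3.108 kW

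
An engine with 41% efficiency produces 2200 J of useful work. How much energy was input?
W_in = W_out/η = 2200/0.41 = 5366 J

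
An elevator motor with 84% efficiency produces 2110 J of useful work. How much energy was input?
W_in = W_out/η = 2110/0.84 = 2512 J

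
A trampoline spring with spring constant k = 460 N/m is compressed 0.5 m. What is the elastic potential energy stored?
PE = ½kx² = ½(460)(0.5)² = 57.5 J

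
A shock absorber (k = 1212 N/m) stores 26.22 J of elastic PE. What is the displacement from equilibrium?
x = √(2·PE/k) = √(2·26.22/1212) = 0.208 m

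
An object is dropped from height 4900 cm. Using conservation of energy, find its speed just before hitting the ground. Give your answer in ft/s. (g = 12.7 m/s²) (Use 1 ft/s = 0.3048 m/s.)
Convert to SI: h = 49.0 m
mgh = ½mv² ⇒ v = √(2gh) = √(2·12.7·49.0) = 35.2789 m/s = 115.7 ft/s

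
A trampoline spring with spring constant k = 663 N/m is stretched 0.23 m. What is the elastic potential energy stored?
PE = ½kx² = ½(663)(0.23)² = 17.54 J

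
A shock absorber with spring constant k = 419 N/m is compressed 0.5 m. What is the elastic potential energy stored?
PE = ½kx² = ½(419)(0.5)² = 52.38 J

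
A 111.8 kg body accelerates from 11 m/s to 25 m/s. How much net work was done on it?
W = ΔKE = ½m(v₂² − v₁²) = ½(111.8)(25² − 11²) = 28173.6 J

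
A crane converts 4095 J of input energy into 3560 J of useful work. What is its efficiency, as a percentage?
η = W_out/W_in = 3560/4095 = 86.94%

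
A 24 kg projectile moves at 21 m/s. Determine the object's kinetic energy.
KE = ½mv² = ½(24)(21)² = 5292.0 J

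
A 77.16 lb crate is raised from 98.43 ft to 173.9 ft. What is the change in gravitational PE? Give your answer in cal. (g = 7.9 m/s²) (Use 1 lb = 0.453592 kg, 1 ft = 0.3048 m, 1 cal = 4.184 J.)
Convert to SI: m = 34.9992 kg, Δh = 23.0033 m
ΔPE = mgΔh = (34.9992)(7.9)(23.0033) = 6360.25 J = 1520 cal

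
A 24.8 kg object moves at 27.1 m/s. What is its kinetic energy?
KE = ½mv² = ½(24.8)(27.1)² = 9107 J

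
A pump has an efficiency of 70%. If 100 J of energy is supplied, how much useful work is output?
W_out = η·W_in = 0.7·100 = 70.0 J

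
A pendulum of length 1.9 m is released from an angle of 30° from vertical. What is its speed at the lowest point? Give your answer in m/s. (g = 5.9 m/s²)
h = L(1 − cosθ) = 1.9(1 − cos30°) = 0.254552 m
v = √(2gh) = √(2·5.9·0.254552) = 1.733 m/s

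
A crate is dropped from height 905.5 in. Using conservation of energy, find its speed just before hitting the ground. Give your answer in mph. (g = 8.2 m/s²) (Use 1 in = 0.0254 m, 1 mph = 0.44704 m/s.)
Convert to SI: h = 22.9997 m
mgh = ½mv² ⇒ v = √(2gh) = √(2·8.2·22.9997) = 19.4215 m/s = 43.44 mph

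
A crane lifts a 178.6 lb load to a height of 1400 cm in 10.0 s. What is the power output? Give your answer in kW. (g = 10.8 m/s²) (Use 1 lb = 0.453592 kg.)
Convert to SI: m = 81.0115 kg, h = 14.0 m, t = 10.0 s
P = mgh/t = (81.0115)(10.8)(14.0)/10.0 = 1224.89 W = 1.225 kW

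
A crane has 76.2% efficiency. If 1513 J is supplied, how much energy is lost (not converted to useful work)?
W_lost = W_in(1 − η) = 1513·(1 − 0.762) = 360.1 J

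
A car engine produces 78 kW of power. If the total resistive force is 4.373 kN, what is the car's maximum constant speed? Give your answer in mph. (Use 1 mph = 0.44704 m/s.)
Convert to SI: F = 4373.0 N
P = Fv ⇒ v = P/F = 78000 W/4373.0 N = 17.8367 m/s = 39.9 mph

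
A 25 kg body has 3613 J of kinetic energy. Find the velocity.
v = √(2·KE/m) = √(2·3613/25) = 17.0 m/s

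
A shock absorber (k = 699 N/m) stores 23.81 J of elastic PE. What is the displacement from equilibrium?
x = √(2·PE/k) = √(2·23.81/699) = 0.261 m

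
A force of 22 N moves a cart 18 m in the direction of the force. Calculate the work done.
W = F·d = (22)(18) = 396.0 J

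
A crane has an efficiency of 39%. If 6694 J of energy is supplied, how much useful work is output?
W_out = η·W_in = 0.39·6694 = 2610.66 J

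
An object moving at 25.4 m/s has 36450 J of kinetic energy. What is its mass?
m = 2·KE/v² = 2·36450/(25.4)² = 113.0 kg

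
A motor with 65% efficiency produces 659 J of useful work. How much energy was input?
W_in = W_out/η = 659/0.65 = 1014 J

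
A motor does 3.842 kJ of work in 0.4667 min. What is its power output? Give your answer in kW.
Convert to SI: W = 3842.0 J, t = 28.002 s
P = W/t = 3842.0/28.002 = 137.204 W = 0.1372 kW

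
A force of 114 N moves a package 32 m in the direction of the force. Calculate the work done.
W = F·d = (114)(32) = 3648 J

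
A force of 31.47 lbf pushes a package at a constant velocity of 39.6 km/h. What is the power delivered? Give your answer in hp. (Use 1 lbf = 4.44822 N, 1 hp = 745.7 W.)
Convert to SI: F = 139.985 N, v = 11.0 m/s
P = Fv = (139.985)(11.0) = 1539.84 W = 2.065 hp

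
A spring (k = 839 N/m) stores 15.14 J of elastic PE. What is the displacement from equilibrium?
x = √(2·PE/k) = √(2·15.14/839) = 0.19 m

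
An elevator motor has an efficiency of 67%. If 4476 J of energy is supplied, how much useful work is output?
W_out = η·W_in = 0.67·4476 = 2998.92 J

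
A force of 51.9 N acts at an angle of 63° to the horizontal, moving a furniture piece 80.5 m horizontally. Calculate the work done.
W = F·d·cosθ = (51.9)(80.5)cos(63°) = 1897 J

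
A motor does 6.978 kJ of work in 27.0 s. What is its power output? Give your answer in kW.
Convert to SI: W = 6978.0 J, t = 27.0 s
P = W/t = 6978.0/27.0 = 258.444 W = 0.2584 kW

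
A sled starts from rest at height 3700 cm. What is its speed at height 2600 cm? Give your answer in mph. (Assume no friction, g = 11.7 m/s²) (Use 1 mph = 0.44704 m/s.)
Convert to SI: h₁−h₂ = 11.0 m
mgh₁ = mgh₂ + ½mv² ⇒ v = √(2g(h₁−h₂)) = √(2·11.7·11.0) = 16.0437 m/s = 35.89 mph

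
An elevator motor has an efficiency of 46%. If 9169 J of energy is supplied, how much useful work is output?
W_out = η·W_in = 0.46·9169 = 4217.74 J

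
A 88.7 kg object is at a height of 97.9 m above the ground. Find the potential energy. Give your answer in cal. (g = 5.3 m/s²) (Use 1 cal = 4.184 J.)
PE = mgh = (88.7)(5.3)(97.9) = 46023.8 J = 11000 cal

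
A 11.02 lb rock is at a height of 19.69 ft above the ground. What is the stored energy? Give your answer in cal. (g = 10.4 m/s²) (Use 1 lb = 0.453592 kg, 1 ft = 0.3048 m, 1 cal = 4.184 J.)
Convert to SI: m = 4.99858 kg, h = 6.00151 m
PE = mgh = (4.99858)(10.4)(6.00151) = 311.99 J = 74.57 cal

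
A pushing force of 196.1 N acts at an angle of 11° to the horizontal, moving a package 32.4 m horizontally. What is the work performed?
W = F·d·cosθ = (196.1)(32.4)cos(11°) = 6237 J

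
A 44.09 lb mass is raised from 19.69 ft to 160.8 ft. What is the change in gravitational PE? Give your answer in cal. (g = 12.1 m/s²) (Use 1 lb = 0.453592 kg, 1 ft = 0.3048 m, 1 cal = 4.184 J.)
Convert to SI: m = 19.9989 kg, Δh = 43.0103 m
ΔPE = mgΔh = (19.9989)(12.1)(43.0103) = 10407.9 J = 2488 cal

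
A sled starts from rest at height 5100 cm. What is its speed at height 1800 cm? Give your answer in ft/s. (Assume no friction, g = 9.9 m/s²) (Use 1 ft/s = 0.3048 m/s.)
Convert to SI: h₁−h₂ = 33.0 m
mgh₁ = mgh₂ + ½mv² ⇒ v = √(2g(h₁−h₂)) = √(2·9.9·33.0) = 25.5617 m/s = 83.86 ft/s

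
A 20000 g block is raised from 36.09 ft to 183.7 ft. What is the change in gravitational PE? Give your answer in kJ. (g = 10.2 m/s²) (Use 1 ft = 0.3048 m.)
Convert to SI: m = 20.0 kg, Δh = 44.9915 m
ΔPE = mgΔh = (20.0)(10.2)(44.9915) = 9178.27 J = 9.178 kJ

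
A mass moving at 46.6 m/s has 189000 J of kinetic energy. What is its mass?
m = 2·KE/v² = 2·189000/(46.6)² = 174.1 kg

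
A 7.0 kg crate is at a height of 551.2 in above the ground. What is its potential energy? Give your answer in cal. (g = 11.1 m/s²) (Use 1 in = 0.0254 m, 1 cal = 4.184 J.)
Convert to SI: m = 7.0 kg, h = 14.0005 m
PE = mgh = (7.0)(11.1)(14.0005) = 1087.84 J = 260.0 cal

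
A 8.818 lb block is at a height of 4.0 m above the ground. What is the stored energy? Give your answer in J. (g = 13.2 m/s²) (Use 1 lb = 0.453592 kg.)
Convert to SI: m = 3.99977 kg, h = 4.0 m
PE = mgh = (3.99977)(13.2)(4.0) = 211.2 J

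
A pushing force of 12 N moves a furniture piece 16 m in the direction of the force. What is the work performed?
W = F·d = (12)(16) = 192.0 J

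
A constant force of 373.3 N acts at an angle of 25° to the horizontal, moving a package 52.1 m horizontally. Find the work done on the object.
W = F·d·cosθ = (373.3)(52.1)cos(25°) = 17630 J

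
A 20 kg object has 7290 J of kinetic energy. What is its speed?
v = √(2·KE/m) = √(2·7290/20) = 27.0 m/s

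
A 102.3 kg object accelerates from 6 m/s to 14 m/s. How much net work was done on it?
W = ΔKE = ½m(v₂² − v₁²) = ½(102.3)(14² − 6²) = 8184.0 J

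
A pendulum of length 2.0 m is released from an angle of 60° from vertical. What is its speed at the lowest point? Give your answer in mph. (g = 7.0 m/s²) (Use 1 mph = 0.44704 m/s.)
h = L(1 − cosθ) = 2.0(1 − cos60°) = 1.0 m
v = √(2gh) = √(2·7.0·1.0) = 3.74166 m/s = 8.37 mph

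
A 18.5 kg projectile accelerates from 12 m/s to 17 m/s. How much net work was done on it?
W = ΔKE = ½m(v₂² − v₁²) = ½(18.5)(17² − 12²) = 1341.25 J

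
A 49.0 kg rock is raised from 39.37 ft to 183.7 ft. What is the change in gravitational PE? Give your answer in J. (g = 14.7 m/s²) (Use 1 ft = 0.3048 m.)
Convert to SI: m = 49.0 kg, Δh = 43.9918 m
ΔPE = mgΔh = (49.0)(14.7)(43.9918) = 31690 J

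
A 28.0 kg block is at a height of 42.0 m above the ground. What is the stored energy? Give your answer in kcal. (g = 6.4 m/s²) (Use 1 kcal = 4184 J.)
PE = mgh = (28.0)(6.4)(42.0) = 7526.4 J = 1.799 kcal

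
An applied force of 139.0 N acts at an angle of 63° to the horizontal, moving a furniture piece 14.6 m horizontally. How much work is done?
W = F·d·cosθ = (139.0)(14.6)cos(63°) = 921.3 J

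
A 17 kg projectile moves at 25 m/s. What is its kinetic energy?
KE = ½mv² = ½(17)(25)² = 5312.5 J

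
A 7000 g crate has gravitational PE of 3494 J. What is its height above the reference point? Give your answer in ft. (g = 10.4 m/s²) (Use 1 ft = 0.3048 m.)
Convert to SI: m = 7.0 kg, PE = 3494.0 J
h = PE/(mg) = 3494.0/(7.0·10.4) = 47.9945 m = 157.5 ft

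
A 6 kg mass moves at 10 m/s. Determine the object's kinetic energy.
KE = ½mv² = ½(6)(10)² = 300.0 J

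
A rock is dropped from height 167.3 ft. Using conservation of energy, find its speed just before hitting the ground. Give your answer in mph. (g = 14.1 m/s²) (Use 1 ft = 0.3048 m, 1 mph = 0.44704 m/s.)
Convert to SI: h = 50.993 m
mgh = ½mv² ⇒ v = √(2gh) = √(2·14.1·50.993) = 37.921 m/s = 84.83 mph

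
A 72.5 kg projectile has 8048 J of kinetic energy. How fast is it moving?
v = √(2·KE/m) = √(2·8048/72.5) = 14.9 m/s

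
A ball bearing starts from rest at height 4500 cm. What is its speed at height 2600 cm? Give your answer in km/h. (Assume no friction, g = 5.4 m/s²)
Convert to SI: h₁−h₂ = 19.0 m
mgh₁ = mgh₂ + ½mv² ⇒ v = √(2g(h₁−h₂)) = √(2·5.4·19.0) = 14.3248 m/s = 51.57 km/h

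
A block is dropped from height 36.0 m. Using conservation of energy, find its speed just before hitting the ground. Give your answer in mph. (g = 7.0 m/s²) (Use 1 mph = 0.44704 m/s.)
mgh = ½mv² ⇒ v = √(2gh) = √(2·7.0·36.0) = 22.4499 m/s = 50.22 mph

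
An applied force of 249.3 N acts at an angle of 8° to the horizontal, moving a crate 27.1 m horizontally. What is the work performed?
W = F·d·cosθ = (249.3)(27.1)cos(8°) = 6690 J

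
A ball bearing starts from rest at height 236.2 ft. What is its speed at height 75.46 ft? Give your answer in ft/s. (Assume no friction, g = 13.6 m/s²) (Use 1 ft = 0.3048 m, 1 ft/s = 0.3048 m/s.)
Convert to SI: h₁−h₂ = 48.9936 m
mgh₁ = mgh₂ + ½mv² ⇒ v = √(2g(h₁−h₂)) = √(2·13.6·48.9936) = 36.5051 m/s = 119.8 ft/s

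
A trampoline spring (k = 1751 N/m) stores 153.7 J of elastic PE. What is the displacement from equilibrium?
x = √(2·PE/k) = √(2·153.7/1751) = 0.419 m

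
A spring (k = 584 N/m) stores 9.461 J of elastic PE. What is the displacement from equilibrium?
x = √(2·PE/k) = √(2·9.461/584) = 0.18 m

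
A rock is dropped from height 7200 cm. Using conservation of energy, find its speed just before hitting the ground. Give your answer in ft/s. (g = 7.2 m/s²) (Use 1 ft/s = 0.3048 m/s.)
Convert to SI: h = 72.0 m
mgh = ½mv² ⇒ v = √(2gh) = √(2·7.2·72.0) = 32.1994 m/s = 105.6 ft/s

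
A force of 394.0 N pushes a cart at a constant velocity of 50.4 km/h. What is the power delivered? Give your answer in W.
Convert to SI: F = 394.0 N, v = 14.0 m/s
P = Fv = (394.0)(14.0) = 5516 W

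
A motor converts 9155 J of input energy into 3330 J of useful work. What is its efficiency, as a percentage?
η = W_out/W_in = 3330/9155 = 36.37%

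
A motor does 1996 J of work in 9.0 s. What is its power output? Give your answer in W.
P = W/t = 1996.0/9.0 = 221.8 W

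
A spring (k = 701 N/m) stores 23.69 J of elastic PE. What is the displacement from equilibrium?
x = √(2·PE/k) = √(2·23.69/701) = 0.26 m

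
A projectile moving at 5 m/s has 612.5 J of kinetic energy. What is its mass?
m = 2·KE/v² = 2·612.5/(5)² = 49.0 kg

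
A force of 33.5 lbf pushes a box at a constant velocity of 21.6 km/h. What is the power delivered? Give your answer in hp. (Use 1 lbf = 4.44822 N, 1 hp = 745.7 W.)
Convert to SI: F = 149.015 N, v = 6.0 m/s
P = Fv = (149.015)(6.0) = 894.092 W = 1.199 hp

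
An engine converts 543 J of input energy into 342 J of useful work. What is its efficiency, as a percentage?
η = W_out/W_in = 342/543 = 62.98%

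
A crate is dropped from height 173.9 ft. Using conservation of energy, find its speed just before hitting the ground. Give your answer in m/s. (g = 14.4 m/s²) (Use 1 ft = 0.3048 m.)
Convert to SI: h = 53.0047 m
mgh = ½mv² ⇒ v = √(2gh) = √(2·14.4·53.0047) = 39.07 m/s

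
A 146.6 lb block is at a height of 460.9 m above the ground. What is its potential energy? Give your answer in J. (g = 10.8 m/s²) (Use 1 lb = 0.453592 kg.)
Convert to SI: m = 66.4966 kg, h = 460.9 m
PE = mgh = (66.4966)(10.8)(460.9) = 331000 J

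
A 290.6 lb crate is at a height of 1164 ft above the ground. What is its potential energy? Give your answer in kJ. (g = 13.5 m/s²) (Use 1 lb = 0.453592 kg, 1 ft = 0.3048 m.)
Convert to SI: m = 131.814 kg, h = 354.787 m
PE = mgh = (131.814)(13.5)(354.787) = 631339 J = 631.3 kJ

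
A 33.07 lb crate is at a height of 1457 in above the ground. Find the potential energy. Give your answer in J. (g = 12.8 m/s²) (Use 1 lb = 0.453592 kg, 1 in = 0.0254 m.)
Convert to SI: m = 15.0003 kg, h = 37.0078 m
PE = mgh = (15.0003)(12.8)(37.0078) = 7106 J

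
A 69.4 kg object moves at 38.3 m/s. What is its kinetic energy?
KE = ½mv² = ½(69.4)(38.3)² = 50900 J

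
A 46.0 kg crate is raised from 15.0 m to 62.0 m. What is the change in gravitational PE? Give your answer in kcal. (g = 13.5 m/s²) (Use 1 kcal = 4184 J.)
ΔPE = mgΔh = (46.0)(13.5)(47.0) = 29187.0 J = 6.976 kcal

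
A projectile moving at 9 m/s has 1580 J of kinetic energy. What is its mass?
m = 2·KE/v² = 2·1580/(9)² = 39.01 kg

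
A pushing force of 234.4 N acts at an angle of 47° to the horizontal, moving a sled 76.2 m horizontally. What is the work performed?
W = F·d·cosθ = (234.4)(76.2)cos(47°) = 12180 J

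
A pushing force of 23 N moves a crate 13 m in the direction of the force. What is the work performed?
W = F·d = (23)(13) = 299.0 J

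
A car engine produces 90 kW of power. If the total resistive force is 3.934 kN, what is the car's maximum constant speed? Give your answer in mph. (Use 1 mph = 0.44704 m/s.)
Convert to SI: F = 3934.0 N
P = Fv ⇒ v = P/F = 90000 W/3934.0 N = 22.8775 m/s = 51.18 mph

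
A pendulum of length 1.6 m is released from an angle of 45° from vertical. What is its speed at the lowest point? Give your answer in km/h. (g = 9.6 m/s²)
h = L(1 − cosθ) = 1.6(1 − cos45°) = 0.468629 m
v = √(2gh) = √(2·9.6·0.468629) = 2.99961 m/s = 10.8 km/h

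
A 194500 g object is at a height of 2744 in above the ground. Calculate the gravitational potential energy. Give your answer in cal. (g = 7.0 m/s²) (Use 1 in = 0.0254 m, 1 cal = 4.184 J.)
Convert to SI: m = 194.5 kg, h = 69.6976 m
PE = mgh = (194.5)(7.0)(69.6976) = 94893.3 J = 22680 cal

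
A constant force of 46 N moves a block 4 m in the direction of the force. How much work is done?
W = F·d = (46)(4) = 184.0 J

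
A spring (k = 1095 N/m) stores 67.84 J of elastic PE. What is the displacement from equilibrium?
x = √(2·PE/k) = √(2·67.84/1095) = 0.352 m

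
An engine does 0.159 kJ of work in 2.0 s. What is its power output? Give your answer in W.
Convert to SI: W = 159.0 J, t = 2.0 s
P = W/t = 159.0/2.0 = 79.5 W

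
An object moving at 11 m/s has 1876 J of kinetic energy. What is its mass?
m = 2·KE/v² = 2·1876/(11)² = 31.01 kg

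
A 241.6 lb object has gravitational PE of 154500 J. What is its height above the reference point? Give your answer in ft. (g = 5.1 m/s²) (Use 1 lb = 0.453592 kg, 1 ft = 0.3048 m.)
Convert to SI: m = 109.588 kg, PE = 154500 J
h = PE/(mg) = 154500/(109.588·5.1) = 276.437 m = 906.9 ft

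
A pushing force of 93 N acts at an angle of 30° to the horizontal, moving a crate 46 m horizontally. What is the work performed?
W = F·d·cosθ = (93)(46)cos(30°) = 3705 J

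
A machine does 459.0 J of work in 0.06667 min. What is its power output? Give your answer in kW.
Convert to SI: W = 459.0 J, t = 4.0002 s
P = W/t = 459.0/4.0002 = 114.744 W = 0.1147 kW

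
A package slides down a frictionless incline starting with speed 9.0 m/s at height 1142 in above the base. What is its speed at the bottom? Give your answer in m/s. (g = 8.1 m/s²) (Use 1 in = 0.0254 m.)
Convert to SI: v₀ = 9.0 m/s, h = 29.0068 m
½mv₀² + mgh = ½mv² ⇒ v = √(v₀² + 2gh) = √(9.0² + 2·8.1·29.0068) = 23.47 m/s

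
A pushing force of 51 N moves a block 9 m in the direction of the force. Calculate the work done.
W = F·d = (51)(9) = 459.0 J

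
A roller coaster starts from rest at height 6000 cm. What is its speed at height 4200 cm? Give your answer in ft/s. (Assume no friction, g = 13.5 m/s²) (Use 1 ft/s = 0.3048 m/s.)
Convert to SI: h₁−h₂ = 18.0 m
mgh₁ = mgh₂ + ½mv² ⇒ v = √(2g(h₁−h₂)) = √(2·13.5·18.0) = 22.0454 m/s = 72.33 ft/s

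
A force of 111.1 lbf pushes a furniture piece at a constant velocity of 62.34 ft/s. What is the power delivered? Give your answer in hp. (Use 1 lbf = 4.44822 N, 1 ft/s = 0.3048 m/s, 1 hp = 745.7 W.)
Convert to SI: F = 494.197 N, v = 19.0012 m/s
P = Fv = (494.197)(19.0012) = 9390.36 W = 12.59 hp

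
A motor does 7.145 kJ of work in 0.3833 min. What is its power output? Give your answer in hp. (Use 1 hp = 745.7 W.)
Convert to SI: W = 7145.0 J, t = 22.998 s
P = W/t = 7145.0/22.998 = 310.679 W = 0.4166 hp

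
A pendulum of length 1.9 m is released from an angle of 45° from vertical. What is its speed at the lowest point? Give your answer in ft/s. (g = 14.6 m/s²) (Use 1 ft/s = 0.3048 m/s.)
h = L(1 − cosθ) = 1.9(1 − cos45°) = 0.556497 m
v = √(2gh) = √(2·14.6·0.556497) = 4.03109 m/s = 13.23 ft/s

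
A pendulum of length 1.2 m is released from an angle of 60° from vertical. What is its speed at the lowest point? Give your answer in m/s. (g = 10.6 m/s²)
h = L(1 − cosθ) = 1.2(1 − cos60°) = 0.6 m
v = √(2gh) = √(2·10.6·0.6) = 3.567 m/s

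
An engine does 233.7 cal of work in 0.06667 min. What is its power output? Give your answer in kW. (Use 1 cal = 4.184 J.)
Convert to SI: W = 977.801 J, t = 4.0002 s
P = W/t = 977.801/4.0002 = 244.438 W = 0.2444 kW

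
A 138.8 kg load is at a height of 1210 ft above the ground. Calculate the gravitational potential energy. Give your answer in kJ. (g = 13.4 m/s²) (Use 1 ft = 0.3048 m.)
Convert to SI: m = 138.8 kg, h = 368.808 m
PE = mgh = (138.8)(13.4)(368.808) = 685953 J = 686.0 kJ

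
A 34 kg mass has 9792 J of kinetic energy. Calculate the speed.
v = √(2·KE/m) = √(2·9792/34) = 24.0 m/s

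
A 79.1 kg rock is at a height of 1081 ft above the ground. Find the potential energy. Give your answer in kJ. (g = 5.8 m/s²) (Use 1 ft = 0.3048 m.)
Convert to SI: m = 79.1 kg, h = 329.489 m
PE = mgh = (79.1)(5.8)(329.489) = 151163 J = 151.2 kJ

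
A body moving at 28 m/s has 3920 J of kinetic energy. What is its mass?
m = 2·KE/v² = 2·3920/(28)² = 10.0 kg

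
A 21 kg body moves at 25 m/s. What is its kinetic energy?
KE = ½mv² = ½(21)(25)² = 6562.5 J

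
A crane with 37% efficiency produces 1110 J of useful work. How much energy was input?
W_in = W_out/η = 1110/0.37 = 3000 J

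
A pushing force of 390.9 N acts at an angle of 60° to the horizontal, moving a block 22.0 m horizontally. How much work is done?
W = F·d·cosθ = (390.9)(22.0)cos(60°) = 4300 J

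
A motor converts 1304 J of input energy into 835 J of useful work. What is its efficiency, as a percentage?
η = W_out/W_in = 835/1304 = 64.03%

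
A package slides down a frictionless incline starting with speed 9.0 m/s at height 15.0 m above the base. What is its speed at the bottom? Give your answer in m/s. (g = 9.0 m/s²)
½mv₀² + mgh = ½mv² ⇒ v = √(v₀² + 2gh) = √(9.0² + 2·9.0·15.0) = 18.73 m/s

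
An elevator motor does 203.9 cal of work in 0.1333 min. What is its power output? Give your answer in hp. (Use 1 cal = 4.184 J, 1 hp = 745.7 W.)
Convert to SI: W = 853.118 J, t = 7.998 s
P = W/t = 853.118/7.998 = 106.666 W = 0.143 hp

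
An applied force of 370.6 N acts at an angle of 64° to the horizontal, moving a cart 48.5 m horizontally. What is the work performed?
W = F·d·cosθ = (370.6)(48.5)cos(64°) = 7879 J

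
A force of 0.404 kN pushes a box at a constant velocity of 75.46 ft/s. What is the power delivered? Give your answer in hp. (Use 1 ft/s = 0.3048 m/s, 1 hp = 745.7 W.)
Convert to SI: F = 404.0 N, v = 23.0002 m/s
P = Fv = (404.0)(23.0002) = 9292.08 W = 12.46 hp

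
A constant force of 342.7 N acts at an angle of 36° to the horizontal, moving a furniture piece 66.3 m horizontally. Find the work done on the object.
W = F·d·cosθ = (342.7)(66.3)cos(36°) = 18380 J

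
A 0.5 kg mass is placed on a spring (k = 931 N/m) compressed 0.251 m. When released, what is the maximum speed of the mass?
½kx² = ½mv² ⇒ v = x√(k/m) = (0.251)√(931/0.5) = 10.83 m/s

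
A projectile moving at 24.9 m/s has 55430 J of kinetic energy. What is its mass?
m = 2·KE/v² = 2·55430/(24.9)² = 178.8 kg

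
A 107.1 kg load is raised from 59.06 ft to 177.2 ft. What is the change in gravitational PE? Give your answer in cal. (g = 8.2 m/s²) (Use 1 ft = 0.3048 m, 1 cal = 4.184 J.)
Convert to SI: m = 107.1 kg, Δh = 36.0091 m
ΔPE = mgΔh = (107.1)(8.2)(36.0091) = 31623.9 J = 7558 cal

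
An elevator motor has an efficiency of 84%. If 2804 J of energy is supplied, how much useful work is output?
W_out = η·W_in = 0.84·2804 = 2355.36 J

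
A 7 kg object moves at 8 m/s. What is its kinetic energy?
KE = ½mv² = ½(7)(8)² = 224.0 J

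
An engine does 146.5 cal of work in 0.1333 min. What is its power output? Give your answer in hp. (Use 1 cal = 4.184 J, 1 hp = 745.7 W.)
Convert to SI: W = 612.956 J, t = 7.998 s
P = W/t = 612.956/7.998 = 76.6387 W = 0.1028 hp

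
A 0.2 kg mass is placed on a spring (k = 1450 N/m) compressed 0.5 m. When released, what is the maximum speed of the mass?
½kx² = ½mv² ⇒ v = x√(k/m) = (0.5)√(1450/0.2) = 42.57 m/s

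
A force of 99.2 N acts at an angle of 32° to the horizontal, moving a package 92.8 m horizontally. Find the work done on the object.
W = F·d·cosθ = (99.2)(92.8)cos(32°) = 7807 J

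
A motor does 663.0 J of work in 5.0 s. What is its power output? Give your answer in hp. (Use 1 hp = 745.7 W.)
P = W/t = 663.0/5.0 = 132.6 W = 0.1778 hp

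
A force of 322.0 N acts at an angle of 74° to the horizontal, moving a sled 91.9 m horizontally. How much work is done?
W = F·d·cosθ = (322.0)(91.9)cos(74°) = 8157 J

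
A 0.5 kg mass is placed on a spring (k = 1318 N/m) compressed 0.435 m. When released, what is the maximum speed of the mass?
½kx² = ½mv² ⇒ v = x√(k/m) = (0.435)√(1318/0.5) = 22.33 m/s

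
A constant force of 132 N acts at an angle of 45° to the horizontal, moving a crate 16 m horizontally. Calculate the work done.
W = F·d·cosθ = (132)(16)cos(45°) = 1493 J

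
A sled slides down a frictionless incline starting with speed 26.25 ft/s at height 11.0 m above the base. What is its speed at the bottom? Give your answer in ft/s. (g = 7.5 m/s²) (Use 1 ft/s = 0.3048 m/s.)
Convert to SI: v₀ = 8.001 m/s, h = 11.0 m
½mv₀² + mgh = ½mv² ⇒ v = √(v₀² + 2gh) = √(8.001² + 2·7.5·11.0) = 15.1333 m/s = 49.65 ft/s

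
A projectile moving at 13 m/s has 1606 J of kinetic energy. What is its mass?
m = 2·KE/v² = 2·1606/(13)² = 19.01 kg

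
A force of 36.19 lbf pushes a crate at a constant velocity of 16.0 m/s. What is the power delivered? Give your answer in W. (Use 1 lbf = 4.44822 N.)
Convert to SI: F = 160.981 N, v = 16.0 m/s
P = Fv = (160.981)(16.0) = 2576 W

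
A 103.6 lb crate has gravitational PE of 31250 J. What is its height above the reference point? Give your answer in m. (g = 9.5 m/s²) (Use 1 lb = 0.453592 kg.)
Convert to SI: m = 46.9921 kg, PE = 31250.0 J
h = PE/(mg) = 31250.0/(46.9921·9.5) = 70.0 m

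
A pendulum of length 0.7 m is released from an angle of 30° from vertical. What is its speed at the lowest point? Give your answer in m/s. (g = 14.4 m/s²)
h = L(1 − cosθ) = 0.7(1 − cos30°) = 0.0937822 m
v = √(2gh) = √(2·14.4·0.0937822) = 1.643 m/s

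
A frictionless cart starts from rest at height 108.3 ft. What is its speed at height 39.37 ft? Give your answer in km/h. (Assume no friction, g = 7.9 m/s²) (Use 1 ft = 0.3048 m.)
Convert to SI: h₁−h₂ = 21.0099 m
mgh₁ = mgh₂ + ½mv² ⇒ v = √(2g(h₁−h₂)) = √(2·7.9·21.0099) = 18.2197 m/s = 65.59 km/h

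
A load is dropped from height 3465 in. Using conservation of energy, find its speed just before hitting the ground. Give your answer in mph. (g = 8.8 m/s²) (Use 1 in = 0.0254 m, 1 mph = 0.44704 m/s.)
Convert to SI: h = 88.011 m
mgh = ½mv² ⇒ v = √(2gh) = √(2·8.8·88.011) = 39.3573 m/s = 88.04 mph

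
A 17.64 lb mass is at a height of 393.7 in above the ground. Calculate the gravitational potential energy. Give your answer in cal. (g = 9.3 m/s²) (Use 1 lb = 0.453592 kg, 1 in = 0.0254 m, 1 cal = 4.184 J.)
Convert to SI: m = 8.00136 kg, h = 9.99998 m
PE = mgh = (8.00136)(9.3)(9.99998) = 744.125 J = 177.9 cal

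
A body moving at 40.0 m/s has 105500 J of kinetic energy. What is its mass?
m = 2·KE/v² = 2·105500/(40.0)² = 131.9 kg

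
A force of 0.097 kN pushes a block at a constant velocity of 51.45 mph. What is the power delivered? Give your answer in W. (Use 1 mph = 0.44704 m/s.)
Convert to SI: F = 97.0 N, v = 23.0002 m/s
P = Fv = (97.0)(23.0002) = 2231 W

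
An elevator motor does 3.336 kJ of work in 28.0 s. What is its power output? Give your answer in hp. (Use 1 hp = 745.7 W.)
Convert to SI: W = 3336.0 J, t = 28.0 s
P = W/t = 3336.0/28.0 = 119.143 W = 0.1598 hp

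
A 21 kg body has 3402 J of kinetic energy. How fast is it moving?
v = √(2·KE/m) = √(2·3402/21) = 18.0 m/s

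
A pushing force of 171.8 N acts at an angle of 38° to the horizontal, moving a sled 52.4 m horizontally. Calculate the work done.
W = F·d·cosθ = (171.8)(52.4)cos(38°) = 7094 J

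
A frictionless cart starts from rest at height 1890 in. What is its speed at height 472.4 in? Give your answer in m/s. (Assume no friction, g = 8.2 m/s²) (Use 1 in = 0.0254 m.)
Convert to SI: h₁−h₂ = 36.007 m
mgh₁ = mgh₂ + ½mv² ⇒ v = √(2g(h₁−h₂)) = √(2·8.2·36.007) = 24.3 m/s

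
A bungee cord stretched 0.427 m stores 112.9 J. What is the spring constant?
k = 2·PE/x² = 2·112.9/(0.427)² = 1238 N/m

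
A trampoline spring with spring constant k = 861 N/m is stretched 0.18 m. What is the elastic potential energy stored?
PE = ½kx² = ½(861)(0.18)² = 13.95 J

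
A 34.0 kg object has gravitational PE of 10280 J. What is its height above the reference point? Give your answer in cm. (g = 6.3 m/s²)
h = PE/(mg) = 10280.0/(34.0·6.3) = 47.9925 m = 4799 cm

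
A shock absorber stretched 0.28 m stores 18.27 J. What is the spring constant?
k = 2·PE/x² = 2·18.27/(0.28)² = 466.1 N/m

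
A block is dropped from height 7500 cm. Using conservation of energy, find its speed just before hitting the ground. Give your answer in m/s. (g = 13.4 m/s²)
Convert to SI: h = 75.0 m
mgh = ½mv² ⇒ v = √(2gh) = √(2·13.4·75.0) = 44.83 m/s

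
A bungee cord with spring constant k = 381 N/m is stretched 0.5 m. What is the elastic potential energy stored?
PE = ½kx² = ½(381)(0.5)² = 47.63 J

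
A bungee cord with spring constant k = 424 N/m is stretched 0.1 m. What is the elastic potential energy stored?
PE = ½kx² = ½(424)(0.1)² = 2.12 J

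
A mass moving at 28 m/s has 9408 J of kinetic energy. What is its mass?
m = 2·KE/v² = 2·9408/(28)² = 24.0 kg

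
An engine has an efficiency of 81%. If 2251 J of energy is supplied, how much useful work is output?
W_out = η·W_in = 0.81·2251 = 1823.31 J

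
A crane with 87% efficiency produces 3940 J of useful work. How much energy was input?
W_in = W_out/η = 3940/0.87 = 4529 J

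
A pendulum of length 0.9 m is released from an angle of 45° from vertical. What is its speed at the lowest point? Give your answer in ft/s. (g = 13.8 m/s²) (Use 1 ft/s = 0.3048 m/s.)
h = L(1 − cosθ) = 0.9(1 − cos45°) = 0.263604 m
v = √(2gh) = √(2·13.8·0.263604) = 2.69731 m/s = 8.849 ft/s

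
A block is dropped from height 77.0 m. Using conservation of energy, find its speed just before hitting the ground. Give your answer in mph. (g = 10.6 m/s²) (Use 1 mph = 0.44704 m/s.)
mgh = ½mv² ⇒ v = √(2gh) = √(2·10.6·77.0) = 40.403 m/s = 90.38 mph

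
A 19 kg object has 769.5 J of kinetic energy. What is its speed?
v = √(2·KE/m) = √(2·769.5/19) = 9.0 m/s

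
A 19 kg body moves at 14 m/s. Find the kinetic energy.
KE = ½mv² = ½(19)(14)² = 1862.0 J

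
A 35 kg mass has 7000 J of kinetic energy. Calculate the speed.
v = √(2·KE/m) = √(2·7000/35) = 20.0 m/s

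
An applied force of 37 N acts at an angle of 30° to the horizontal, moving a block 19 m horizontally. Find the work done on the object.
W = F·d·cosθ = (37)(19)cos(30°) = 608.8 J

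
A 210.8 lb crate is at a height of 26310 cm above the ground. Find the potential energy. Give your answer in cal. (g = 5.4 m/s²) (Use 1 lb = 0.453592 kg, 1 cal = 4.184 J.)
Convert to SI: m = 95.6172 kg, h = 263.1 m
PE = mgh = (95.6172)(5.4)(263.1) = 135847 J = 32470 cal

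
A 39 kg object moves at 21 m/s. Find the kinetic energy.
KE = ½mv² = ½(39)(21)² = 8599.5 J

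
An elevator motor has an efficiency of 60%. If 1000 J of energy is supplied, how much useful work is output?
W_out = η·W_in = 0.6·1000 = 600.0 J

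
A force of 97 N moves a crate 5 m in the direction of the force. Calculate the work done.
W = F·d = (97)(5) = 485.0 J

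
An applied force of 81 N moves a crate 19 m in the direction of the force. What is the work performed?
W = F·d = (81)(19) = 1539 J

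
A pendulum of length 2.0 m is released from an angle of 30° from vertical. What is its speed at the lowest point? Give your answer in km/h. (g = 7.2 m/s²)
h = L(1 − cosθ) = 2.0(1 − cos30°) = 0.267949 m
v = √(2gh) = √(2·7.2·0.267949) = 1.9643 m/s = 7.071 km/h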